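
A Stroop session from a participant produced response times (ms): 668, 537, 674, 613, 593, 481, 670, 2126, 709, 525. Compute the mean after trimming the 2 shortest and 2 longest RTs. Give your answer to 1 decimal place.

625.8 ms

Sorted: 481, 525, 537, 593, 613, 668, 670, 674, 709, 2126
Drop lowest 2 (481, 525) and highest 2 (709, 2126)
Remaining (n=6): Σ = 3755, mean = 3755/6 = 625.833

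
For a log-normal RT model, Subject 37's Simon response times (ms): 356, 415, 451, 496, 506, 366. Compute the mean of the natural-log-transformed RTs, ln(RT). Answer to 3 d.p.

6.058

ln(RT): 5.8749, 6.0283, 6.1115, 6.2066, 6.2265, 5.9026
Σ ln(RT) = 36.3504
Mean = 36.3504/6 = 6.05840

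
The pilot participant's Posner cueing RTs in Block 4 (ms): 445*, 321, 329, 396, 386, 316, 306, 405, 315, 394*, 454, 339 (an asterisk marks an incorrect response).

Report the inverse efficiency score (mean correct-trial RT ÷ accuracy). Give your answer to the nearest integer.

428 ms

Correct trials (n=10): 321, 329, 396, 386, 316, 306, 405, 315, 454, 339
Mean correct RT = 3567/10 = 356.7000 ms
Proportion correct = 10/12
IES = 356.7000 / (10/12) = 428.040 ms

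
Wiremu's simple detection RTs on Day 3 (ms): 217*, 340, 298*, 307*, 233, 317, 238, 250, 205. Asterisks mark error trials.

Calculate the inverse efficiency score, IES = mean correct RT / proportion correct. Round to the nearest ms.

Correct trials (n=6): 340, 233, 317, 238, 250, 205
Mean correct RT = 1583/6 = 263.8333 ms
Proportion correct = 6/9
IES = 263.8333 / (6/9) = 395.750 ms

396 ms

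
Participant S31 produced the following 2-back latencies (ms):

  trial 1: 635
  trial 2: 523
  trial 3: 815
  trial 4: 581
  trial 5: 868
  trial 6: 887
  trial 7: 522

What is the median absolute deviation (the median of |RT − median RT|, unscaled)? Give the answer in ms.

Sorted: 522, 523, 581, 635, 815, 868, 887 → median = 635
|x − 635|: 0, 112, 180, 54, 233, 252, 113
Sorted deviations: 0, 54, 112, 113, 180, 233, 252 → MAD = 113

113 ms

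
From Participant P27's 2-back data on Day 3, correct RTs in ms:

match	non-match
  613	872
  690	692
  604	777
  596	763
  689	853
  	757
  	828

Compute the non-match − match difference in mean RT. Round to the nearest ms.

M(match) = 3192/5 = 638.400
M(non-match) = 5542/7 = 791.714
Difference = 791.714 − 638.400 = 153.314 ms

153 ms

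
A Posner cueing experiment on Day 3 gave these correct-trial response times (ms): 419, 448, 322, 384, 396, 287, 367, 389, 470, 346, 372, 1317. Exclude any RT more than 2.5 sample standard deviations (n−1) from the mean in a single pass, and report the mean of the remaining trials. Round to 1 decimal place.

n = 12, ΣRT = 5517, M = 459.750
Σ(x−M)² = 829648.25; s = √(829648.25/11) = 274.632
Cutoffs: 459.750 ± 2.5·274.632 → [-226.8, 1146.3]
Outside: 1317 → excluded.
Retained (n=11): Σ = 4200, mean = 4200/11 = 381.818

381.8 ms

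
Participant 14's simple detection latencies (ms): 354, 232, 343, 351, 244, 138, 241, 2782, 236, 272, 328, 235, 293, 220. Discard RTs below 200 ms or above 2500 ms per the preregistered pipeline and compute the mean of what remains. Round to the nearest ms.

279 ms

Excluded: 138, 2782
Retained (n=12): Σ = 3349
Mean = 3349/12 = 279.0833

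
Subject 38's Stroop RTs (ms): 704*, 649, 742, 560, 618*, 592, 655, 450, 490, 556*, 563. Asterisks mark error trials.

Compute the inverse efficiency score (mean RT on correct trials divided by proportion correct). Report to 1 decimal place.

Correct trials (n=8): 649, 742, 560, 592, 655, 450, 490, 563
Mean correct RT = 4701/8 = 587.6250 ms
Proportion correct = 8/11
IES = 587.6250 / (8/11) = 807.984 ms

808.0 ms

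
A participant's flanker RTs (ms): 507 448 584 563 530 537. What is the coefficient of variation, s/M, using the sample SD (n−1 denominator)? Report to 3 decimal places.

n = 6, Σ = 3169, M = 528.1667
Σ(x−M)² = 11286.833; s = √(11286.833/5) = 47.5118
CV = 47.5118 / 528.1667 = 0.08996

0.090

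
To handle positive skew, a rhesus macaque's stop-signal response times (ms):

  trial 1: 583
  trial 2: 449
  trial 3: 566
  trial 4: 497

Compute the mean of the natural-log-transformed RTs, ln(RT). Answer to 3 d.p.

ln(RT): 6.3682, 6.1070, 6.3386, 6.2086
Σ ln(RT) = 25.0224
Mean = 25.0224/4 = 6.25560

6.256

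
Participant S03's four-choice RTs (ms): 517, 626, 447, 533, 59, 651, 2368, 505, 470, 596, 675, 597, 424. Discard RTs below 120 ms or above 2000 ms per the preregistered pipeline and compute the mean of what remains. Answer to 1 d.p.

Excluded: 59, 2368
Retained (n=11): Σ = 6041
Mean = 6041/11 = 549.1818

549.2 ms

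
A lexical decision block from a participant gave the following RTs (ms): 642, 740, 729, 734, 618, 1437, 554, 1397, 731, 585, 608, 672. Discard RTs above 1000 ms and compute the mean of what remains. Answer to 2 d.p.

661.30 ms

Excluded: 1397, 1437
Retained (n=10): Σ = 6613
Mean = 6613/10 = 661.3000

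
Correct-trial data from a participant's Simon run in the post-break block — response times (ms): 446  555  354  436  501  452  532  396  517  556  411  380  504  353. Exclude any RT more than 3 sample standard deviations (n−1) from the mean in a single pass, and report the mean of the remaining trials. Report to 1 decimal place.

456.6 ms

n = 14, ΣRT = 6393, M = 456.643
Σ(x−M)² = 66551.21; s = √(66551.21/13) = 71.549
Cutoffs: 456.643 ± 3·71.549 → [242.0, 671.3]
No RTs fall outside the cutoffs; all 14 retained. Mean = 6393/14 = 456.643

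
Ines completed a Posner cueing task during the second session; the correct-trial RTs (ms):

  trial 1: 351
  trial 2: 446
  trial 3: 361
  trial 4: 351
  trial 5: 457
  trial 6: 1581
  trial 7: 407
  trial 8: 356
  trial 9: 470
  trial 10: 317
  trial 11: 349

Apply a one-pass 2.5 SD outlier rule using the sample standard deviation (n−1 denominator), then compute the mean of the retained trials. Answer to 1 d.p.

386.5 ms

n = 11, ΣRT = 5446, M = 495.091
Σ(x−M)² = 1323358.91; s = √(1323358.91/10) = 363.780
Cutoffs: 495.091 ± 2.5·363.780 → [-414.4, 1404.5]
Outside: 1581 → excluded.
Retained (n=10): Σ = 3865, mean = 3865/10 = 386.500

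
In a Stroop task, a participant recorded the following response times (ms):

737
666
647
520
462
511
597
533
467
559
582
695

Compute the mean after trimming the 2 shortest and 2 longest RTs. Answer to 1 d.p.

576.9 ms

Sorted: 462, 467, 511, 520, 533, 559, 582, 597, 647, 666, 695, 737
Drop lowest 2 (462, 467) and highest 2 (695, 737)
Remaining (n=8): Σ = 4615, mean = 4615/8 = 576.875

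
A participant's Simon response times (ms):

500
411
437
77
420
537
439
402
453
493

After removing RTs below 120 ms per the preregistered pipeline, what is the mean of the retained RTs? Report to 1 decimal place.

454.7 ms

Excluded: 77
Retained (n=9): Σ = 4092
Mean = 4092/9 = 454.6667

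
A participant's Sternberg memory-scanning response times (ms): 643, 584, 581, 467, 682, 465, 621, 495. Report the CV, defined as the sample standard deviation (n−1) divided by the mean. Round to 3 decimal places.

0.146

n = 8, Σ = 4538, M = 567.2500
Σ(x−M)² = 47989.500; s = √(47989.500/7) = 82.7988
CV = 82.7988 / 567.2500 = 0.14597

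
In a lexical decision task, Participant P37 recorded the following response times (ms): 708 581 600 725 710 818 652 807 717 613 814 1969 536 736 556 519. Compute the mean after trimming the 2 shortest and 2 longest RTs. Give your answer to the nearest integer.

685 ms

Sorted: 519, 536, 556, 581, 600, 613, 652, 708, 710, 717, 725, 736, 807, 814, 818, 1969
Drop lowest 2 (519, 536) and highest 2 (818, 1969)
Remaining (n=12): Σ = 8219, mean = 8219/12 = 684.917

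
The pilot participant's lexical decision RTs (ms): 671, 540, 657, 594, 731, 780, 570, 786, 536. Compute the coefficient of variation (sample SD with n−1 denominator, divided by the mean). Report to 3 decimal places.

n = 9, Σ = 5865, M = 651.6667
Σ(x−M)² = 77054.000; s = √(77054.000/8) = 98.1415
CV = 98.1415 / 651.6667 = 0.15060

0.151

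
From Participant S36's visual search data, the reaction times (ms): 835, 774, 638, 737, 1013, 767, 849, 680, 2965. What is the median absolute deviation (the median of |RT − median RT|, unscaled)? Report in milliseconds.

75 ms

Sorted: 638, 680, 737, 767, 774, 835, 849, 1013, 2965 → median = 774
|x − 774|: 61, 0, 136, 37, 239, 7, 75, 94, 2191
Sorted deviations: 0, 7, 37, 61, 75, 94, 136, 239, 2191 → MAD = 75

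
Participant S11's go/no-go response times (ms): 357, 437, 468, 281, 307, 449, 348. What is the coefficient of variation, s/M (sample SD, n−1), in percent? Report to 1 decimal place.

n = 7, Σ = 2647, M = 378.1429
Σ(x−M)² = 32412.857; s = √(32412.857/6) = 73.4993
CV = 73.4993 / 378.1429 = 0.19437 = 19.437%

19.4%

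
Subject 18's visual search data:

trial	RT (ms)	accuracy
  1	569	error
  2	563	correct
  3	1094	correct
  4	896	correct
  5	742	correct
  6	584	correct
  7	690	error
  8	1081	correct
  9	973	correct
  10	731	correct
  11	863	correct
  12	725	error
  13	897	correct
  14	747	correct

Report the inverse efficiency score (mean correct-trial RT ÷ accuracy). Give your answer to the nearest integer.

1061 ms

Correct trials (n=11): 563, 1094, 896, 742, 584, 1081, 973, 731, 863, 897, 747
Mean correct RT = 9171/11 = 833.7273 ms
Proportion correct = 11/14
IES = 833.7273 / (11/14) = 1061.107 ms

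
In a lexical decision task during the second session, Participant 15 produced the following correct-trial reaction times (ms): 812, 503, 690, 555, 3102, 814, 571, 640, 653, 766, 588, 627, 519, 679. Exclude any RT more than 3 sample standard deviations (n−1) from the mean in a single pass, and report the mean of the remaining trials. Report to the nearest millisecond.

647 ms

n = 14, ΣRT = 11519, M = 822.786
Σ(x−M)² = 5721890.36; s = √(5721890.36/13) = 663.435
Cutoffs: 822.786 ± 3·663.435 → [-1167.5, 2813.1]
Outside: 3102 → excluded.
Retained (n=13): Σ = 8417, mean = 8417/13 = 647.462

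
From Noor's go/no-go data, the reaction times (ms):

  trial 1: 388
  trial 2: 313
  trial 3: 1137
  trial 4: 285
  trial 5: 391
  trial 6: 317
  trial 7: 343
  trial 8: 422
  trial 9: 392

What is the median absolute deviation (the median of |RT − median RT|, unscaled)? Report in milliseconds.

Sorted: 285, 313, 317, 343, 388, 391, 392, 422, 1137 → median = 388
|x − 388|: 0, 75, 749, 103, 3, 71, 45, 34, 4
Sorted deviations: 0, 3, 4, 34, 45, 71, 75, 103, 749 → MAD = 45

45 ms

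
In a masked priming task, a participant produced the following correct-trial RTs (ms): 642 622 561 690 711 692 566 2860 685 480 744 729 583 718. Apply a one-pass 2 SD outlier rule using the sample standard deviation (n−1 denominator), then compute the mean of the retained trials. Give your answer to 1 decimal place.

n = 14, ΣRT = 11283, M = 805.929
Σ(x−M)² = 4620932.93; s = √(4620932.93/13) = 596.202
Cutoffs: 805.929 ± 2·596.202 → [-386.5, 1998.3]
Outside: 2860 → excluded.
Retained (n=13): Σ = 8423, mean = 8423/13 = 647.923

647.9 ms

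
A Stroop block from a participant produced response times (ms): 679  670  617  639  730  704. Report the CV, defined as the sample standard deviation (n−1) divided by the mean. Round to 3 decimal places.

n = 6, Σ = 4039, M = 673.1667
Σ(x−M)² = 8546.833; s = √(8546.833/5) = 41.3445
CV = 41.3445 / 673.1667 = 0.06142

0.061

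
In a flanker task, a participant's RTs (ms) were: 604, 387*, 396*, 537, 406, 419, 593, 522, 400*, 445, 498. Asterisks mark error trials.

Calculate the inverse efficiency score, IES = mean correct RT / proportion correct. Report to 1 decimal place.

Correct trials (n=8): 604, 537, 406, 419, 593, 522, 445, 498
Mean correct RT = 4024/8 = 503.0000 ms
Proportion correct = 8/11
IES = 503.0000 / (8/11) = 691.625 ms

691.6 ms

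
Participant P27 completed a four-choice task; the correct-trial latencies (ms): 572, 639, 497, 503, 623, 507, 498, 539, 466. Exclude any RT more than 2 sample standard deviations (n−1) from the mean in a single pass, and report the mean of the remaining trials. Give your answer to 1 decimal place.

538.2 ms

n = 9, ΣRT = 4844, M = 538.222
Σ(x−M)² = 29233.56; s = √(29233.56/8) = 60.450
Cutoffs: 538.222 ± 2·60.450 → [417.3, 659.1]
No RTs fall outside the cutoffs; all 9 retained. Mean = 4844/9 = 538.222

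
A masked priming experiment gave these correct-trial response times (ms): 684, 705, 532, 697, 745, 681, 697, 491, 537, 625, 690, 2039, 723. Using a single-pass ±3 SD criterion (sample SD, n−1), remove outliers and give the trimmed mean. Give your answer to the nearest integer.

651 ms

n = 13, ΣRT = 9846, M = 757.385
Σ(x−M)² = 1857525.08; s = √(1857525.08/12) = 393.438
Cutoffs: 757.385 ± 3·393.438 → [-422.9, 1937.7]
Outside: 2039 → excluded.
Retained (n=12): Σ = 7807, mean = 7807/12 = 650.583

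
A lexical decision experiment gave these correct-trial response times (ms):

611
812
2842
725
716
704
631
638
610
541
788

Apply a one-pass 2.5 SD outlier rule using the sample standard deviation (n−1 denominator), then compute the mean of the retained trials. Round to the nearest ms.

678 ms

n = 11, ΣRT = 9618, M = 874.364
Σ(x−M)² = 4324826.55; s = √(4324826.55/10) = 657.634
Cutoffs: 874.364 ± 2.5·657.634 → [-769.7, 2518.4]
Outside: 2842 → excluded.
Retained (n=10): Σ = 6776, mean = 6776/10 = 677.600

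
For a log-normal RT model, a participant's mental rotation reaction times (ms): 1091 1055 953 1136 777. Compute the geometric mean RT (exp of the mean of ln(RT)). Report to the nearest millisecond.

994 ms

ln(RT): 6.9948, 6.9613, 6.8596, 7.0353, 6.6554
Mean ln(RT) = 34.5065/5 = 6.90129
Geometric mean = exp(6.90129) = 993.56 ms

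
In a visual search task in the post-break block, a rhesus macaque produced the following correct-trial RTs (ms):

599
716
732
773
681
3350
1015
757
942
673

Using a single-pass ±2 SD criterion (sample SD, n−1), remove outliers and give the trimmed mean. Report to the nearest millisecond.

n = 10, ΣRT = 10238, M = 1023.800
Σ(x−M)² = 6152973.60; s = √(6152973.60/9) = 826.840
Cutoffs: 1023.800 ± 2·826.840 → [-629.9, 2677.5]
Outside: 3350 → excluded.
Retained (n=9): Σ = 6888, mean = 6888/9 = 765.333

765 ms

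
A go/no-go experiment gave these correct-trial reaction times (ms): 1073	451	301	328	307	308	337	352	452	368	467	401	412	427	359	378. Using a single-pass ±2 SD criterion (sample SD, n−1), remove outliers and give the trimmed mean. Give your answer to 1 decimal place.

n = 16, ΣRT = 6721, M = 420.062
Σ(x−M)² = 498716.94; s = √(498716.94/15) = 182.340
Cutoffs: 420.062 ± 2·182.340 → [55.4, 784.7]
Outside: 1073 → excluded.
Retained (n=15): Σ = 5648, mean = 5648/15 = 376.533

376.5 ms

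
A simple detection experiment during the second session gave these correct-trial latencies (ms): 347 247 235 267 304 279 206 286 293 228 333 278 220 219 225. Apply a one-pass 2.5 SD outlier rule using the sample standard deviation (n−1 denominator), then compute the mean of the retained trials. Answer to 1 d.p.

264.5 ms

n = 15, ΣRT = 3967, M = 264.467
Σ(x−M)² = 26273.73; s = √(26273.73/14) = 43.321
Cutoffs: 264.467 ± 2.5·43.321 → [156.2, 372.8]
No RTs fall outside the cutoffs; all 15 retained. Mean = 3967/15 = 264.467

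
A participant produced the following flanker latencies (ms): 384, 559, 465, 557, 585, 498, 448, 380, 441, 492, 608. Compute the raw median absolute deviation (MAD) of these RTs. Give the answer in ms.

65 ms

Sorted: 380, 384, 441, 448, 465, 492, 498, 557, 559, 585, 608 → median = 492
|x − 492|: 108, 67, 27, 65, 93, 6, 44, 112, 51, 0, 116
Sorted deviations: 0, 6, 27, 44, 51, 65, 67, 93, 108, 112, 116 → MAD = 65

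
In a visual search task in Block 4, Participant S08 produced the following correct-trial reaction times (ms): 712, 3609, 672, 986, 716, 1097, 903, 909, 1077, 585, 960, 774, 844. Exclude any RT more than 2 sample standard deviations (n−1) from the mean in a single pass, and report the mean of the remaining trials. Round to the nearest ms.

853 ms

n = 13, ΣRT = 13844, M = 1064.923
Σ(x−M)² = 7305730.92; s = √(7305730.92/12) = 780.263
Cutoffs: 1064.923 ± 2·780.263 → [-495.6, 2625.4]
Outside: 3609 → excluded.
Retained (n=12): Σ = 10235, mean = 10235/12 = 852.917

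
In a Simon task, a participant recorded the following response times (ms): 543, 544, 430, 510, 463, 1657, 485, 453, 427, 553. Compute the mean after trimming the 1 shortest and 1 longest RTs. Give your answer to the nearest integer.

Sorted: 427, 430, 453, 463, 485, 510, 543, 544, 553, 1657
Drop lowest 1 (427) and highest 1 (1657)
Remaining (n=8): Σ = 3981, mean = 3981/8 = 497.625

498 ms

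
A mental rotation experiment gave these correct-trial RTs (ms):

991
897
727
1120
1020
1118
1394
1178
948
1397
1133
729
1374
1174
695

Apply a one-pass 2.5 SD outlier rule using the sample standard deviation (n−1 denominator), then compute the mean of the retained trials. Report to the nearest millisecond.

n = 15, ΣRT = 15895, M = 1059.667
Σ(x−M)² = 762081.33; s = √(762081.33/14) = 233.312
Cutoffs: 1059.667 ± 2.5·233.312 → [476.4, 1642.9]
No RTs fall outside the cutoffs; all 15 retained. Mean = 15895/15 = 1059.667

1060 ms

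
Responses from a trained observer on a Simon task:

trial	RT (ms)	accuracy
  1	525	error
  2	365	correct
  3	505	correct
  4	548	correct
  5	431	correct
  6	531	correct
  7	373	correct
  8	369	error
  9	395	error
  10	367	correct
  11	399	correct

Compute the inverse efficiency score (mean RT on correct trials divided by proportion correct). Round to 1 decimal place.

Correct trials (n=8): 365, 505, 548, 431, 531, 373, 367, 399
Mean correct RT = 3519/8 = 439.8750 ms
Proportion correct = 8/11
IES = 439.8750 / (8/11) = 604.828 ms

604.8 ms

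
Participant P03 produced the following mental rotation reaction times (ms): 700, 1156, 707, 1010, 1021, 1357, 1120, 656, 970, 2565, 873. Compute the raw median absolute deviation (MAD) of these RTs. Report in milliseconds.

146 ms

Sorted: 656, 700, 707, 873, 970, 1010, 1021, 1120, 1156, 1357, 2565 → median = 1010
|x − 1010|: 310, 146, 303, 0, 11, 347, 110, 354, 40, 1555, 137
Sorted deviations: 0, 11, 40, 110, 137, 146, 303, 310, 347, 354, 1555 → MAD = 146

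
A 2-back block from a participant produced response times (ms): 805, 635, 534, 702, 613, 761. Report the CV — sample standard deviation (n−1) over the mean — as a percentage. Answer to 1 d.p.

n = 6, Σ = 4050, M = 675.0000
Σ(x−M)² = 50350.000; s = √(50350.000/5) = 100.3494
CV = 100.3494 / 675.0000 = 0.14867 = 14.867%

14.9%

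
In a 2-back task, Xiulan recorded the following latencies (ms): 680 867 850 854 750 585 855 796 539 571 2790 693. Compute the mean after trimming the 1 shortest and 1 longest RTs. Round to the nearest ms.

Sorted: 539, 571, 585, 680, 693, 750, 796, 850, 854, 855, 867, 2790
Drop lowest 1 (539) and highest 1 (2790)
Remaining (n=10): Σ = 7501, mean = 7501/10 = 750.100

750 ms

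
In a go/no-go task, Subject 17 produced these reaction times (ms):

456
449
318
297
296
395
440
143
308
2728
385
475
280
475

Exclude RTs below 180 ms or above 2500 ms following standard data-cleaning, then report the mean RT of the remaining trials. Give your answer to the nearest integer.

Excluded: 143, 2728
Retained (n=12): Σ = 4574
Mean = 4574/12 = 381.1667

381 ms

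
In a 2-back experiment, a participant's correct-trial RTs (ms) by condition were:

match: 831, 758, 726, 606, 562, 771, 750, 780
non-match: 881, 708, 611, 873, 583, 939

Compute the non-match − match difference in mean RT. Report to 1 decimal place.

M(match) = 5784/8 = 723.000
M(non-match) = 4595/6 = 765.833
Difference = 765.833 − 723.000 = 42.833 ms

42.8 ms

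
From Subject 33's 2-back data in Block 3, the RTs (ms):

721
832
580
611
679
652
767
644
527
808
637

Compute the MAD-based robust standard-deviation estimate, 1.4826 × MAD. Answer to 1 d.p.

Sorted: 527, 580, 611, 637, 644, 652, 679, 721, 767, 808, 832 → median = 652
|x − 652| sorted: 0, 8, 15, 27, 41, 69, 72, 115, 125, 156, 180 → MAD = 69
Robust SD ≈ 1.4826 × 69 = 102.299

102.3 ms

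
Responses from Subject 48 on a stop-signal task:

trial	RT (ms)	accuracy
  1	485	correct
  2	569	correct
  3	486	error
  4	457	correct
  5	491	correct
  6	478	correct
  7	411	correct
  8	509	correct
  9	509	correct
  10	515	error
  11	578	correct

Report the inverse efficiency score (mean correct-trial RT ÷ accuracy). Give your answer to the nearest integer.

609 ms

Correct trials (n=9): 485, 569, 457, 491, 478, 411, 509, 509, 578
Mean correct RT = 4487/9 = 498.5556 ms
Proportion correct = 9/11
IES = 498.5556 / (9/11) = 609.346 ms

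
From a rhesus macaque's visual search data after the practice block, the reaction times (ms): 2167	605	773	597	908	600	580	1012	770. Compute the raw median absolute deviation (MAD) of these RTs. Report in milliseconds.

170 ms

Sorted: 580, 597, 600, 605, 770, 773, 908, 1012, 2167 → median = 770
|x − 770|: 1397, 165, 3, 173, 138, 170, 190, 242, 0
Sorted deviations: 0, 3, 138, 165, 170, 173, 190, 242, 1397 → MAD = 170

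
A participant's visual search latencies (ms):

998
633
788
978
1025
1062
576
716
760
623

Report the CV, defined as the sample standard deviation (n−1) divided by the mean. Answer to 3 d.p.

0.226

n = 10, Σ = 8159, M = 815.9000
Σ(x−M)² = 305822.900; s = √(305822.900/9) = 184.3375
CV = 184.3375 / 815.9000 = 0.22593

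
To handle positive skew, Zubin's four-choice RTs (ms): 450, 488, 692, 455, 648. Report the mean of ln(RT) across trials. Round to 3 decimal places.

ln(RT): 6.1092, 6.1903, 6.5396, 6.1203, 6.4739
Σ ln(RT) = 31.4333
Mean = 31.4333/5 = 6.28667

6.287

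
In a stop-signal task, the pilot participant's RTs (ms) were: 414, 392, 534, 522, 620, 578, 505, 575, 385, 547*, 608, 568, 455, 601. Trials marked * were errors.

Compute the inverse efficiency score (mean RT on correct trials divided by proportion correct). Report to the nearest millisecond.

Correct trials (n=13): 414, 392, 534, 522, 620, 578, 505, 575, 385, 608, 568, 455, 601
Mean correct RT = 6757/13 = 519.7692 ms
Proportion correct = 13/14
IES = 519.7692 / (13/14) = 559.751 ms

560 ms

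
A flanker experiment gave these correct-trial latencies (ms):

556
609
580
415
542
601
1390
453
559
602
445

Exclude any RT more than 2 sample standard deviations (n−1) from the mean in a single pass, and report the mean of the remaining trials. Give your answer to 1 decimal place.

n = 11, ΣRT = 6752, M = 613.818
Σ(x−M)² = 709325.64; s = √(709325.64/10) = 266.332
Cutoffs: 613.818 ± 2·266.332 → [81.2, 1146.5]
Outside: 1390 → excluded.
Retained (n=10): Σ = 5362, mean = 5362/10 = 536.200

536.2 ms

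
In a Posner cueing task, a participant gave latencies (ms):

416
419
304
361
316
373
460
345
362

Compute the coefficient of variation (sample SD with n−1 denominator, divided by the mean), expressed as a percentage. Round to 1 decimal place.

n = 9, Σ = 3356, M = 372.8889
Σ(x−M)² = 20592.889; s = √(20592.889/8) = 50.7357
CV = 50.7357 / 372.8889 = 0.13606 = 13.606%

13.6%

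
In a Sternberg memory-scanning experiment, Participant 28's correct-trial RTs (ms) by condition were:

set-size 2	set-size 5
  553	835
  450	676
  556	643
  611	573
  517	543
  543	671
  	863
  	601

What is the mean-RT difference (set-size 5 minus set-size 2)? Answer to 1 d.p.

137.3 ms

M(set-size 2) = 3230/6 = 538.333
M(set-size 5) = 5405/8 = 675.625
Difference = 675.625 − 538.333 = 137.292 ms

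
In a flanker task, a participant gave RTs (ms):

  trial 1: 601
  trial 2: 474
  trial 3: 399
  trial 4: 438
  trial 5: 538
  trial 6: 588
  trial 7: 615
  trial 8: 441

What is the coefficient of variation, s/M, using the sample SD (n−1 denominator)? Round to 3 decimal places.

0.165

n = 8, Σ = 4094, M = 511.7500
Σ(x−M)² = 49711.500; s = √(49711.500/7) = 84.2712
CV = 84.2712 / 511.7500 = 0.16467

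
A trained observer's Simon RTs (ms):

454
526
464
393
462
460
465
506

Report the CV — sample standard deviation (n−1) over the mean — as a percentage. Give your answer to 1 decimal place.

n = 8, Σ = 3730, M = 466.2500
Σ(x−M)² = 10729.500; s = √(10729.500/7) = 39.1508
CV = 39.1508 / 466.2500 = 0.08397 = 8.397%

8.4%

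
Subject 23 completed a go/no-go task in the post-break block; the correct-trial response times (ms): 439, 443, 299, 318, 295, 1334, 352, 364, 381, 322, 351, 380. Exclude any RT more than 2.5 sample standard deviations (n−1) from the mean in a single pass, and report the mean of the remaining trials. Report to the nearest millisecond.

n = 12, ΣRT = 5278, M = 439.833
Σ(x−M)² = 897481.67; s = √(897481.67/11) = 285.638
Cutoffs: 439.833 ± 2.5·285.638 → [-274.3, 1153.9]
Outside: 1334 → excluded.
Retained (n=11): Σ = 3944, mean = 3944/11 = 358.545

359 ms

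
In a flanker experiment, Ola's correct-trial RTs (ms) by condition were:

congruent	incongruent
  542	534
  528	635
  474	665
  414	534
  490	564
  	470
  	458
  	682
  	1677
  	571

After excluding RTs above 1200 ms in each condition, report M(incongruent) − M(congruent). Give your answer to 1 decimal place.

78.5 ms

incongruent: exclude 1677
M(congruent) = 2448/5 = 489.600
M(incongruent) = 5113/9 = 568.111
Difference = 568.111 − 489.600 = 78.511 ms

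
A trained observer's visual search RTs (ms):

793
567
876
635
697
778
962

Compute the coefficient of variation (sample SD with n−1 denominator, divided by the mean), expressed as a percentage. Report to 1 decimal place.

n = 7, Σ = 5308, M = 758.2857
Σ(x−M)² = 112495.429; s = √(112495.429/6) = 136.9279
CV = 136.9279 / 758.2857 = 0.18058 = 18.058%

18.1%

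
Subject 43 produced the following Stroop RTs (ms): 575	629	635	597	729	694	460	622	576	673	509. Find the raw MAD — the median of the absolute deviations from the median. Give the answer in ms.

Sorted: 460, 509, 575, 576, 597, 622, 629, 635, 673, 694, 729 → median = 622
|x − 622|: 47, 7, 13, 25, 107, 72, 162, 0, 46, 51, 113
Sorted deviations: 0, 7, 13, 25, 46, 47, 51, 72, 107, 113, 162 → MAD = 47

47 ms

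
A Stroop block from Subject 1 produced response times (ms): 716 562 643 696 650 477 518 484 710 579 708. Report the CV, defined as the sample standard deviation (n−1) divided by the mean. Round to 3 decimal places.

0.151

n = 11, Σ = 6743, M = 613.0000
Σ(x−M)² = 86120.000; s = √(86120.000/10) = 92.8009
CV = 92.8009 / 613.0000 = 0.15139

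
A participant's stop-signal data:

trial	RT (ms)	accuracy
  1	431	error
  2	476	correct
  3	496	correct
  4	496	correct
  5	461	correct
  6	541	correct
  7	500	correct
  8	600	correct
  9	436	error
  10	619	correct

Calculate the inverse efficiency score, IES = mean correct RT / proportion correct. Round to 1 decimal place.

654.5 ms

Correct trials (n=8): 476, 496, 496, 461, 541, 500, 600, 619
Mean correct RT = 4189/8 = 523.6250 ms
Proportion correct = 8/10
IES = 523.6250 / (8/10) = 654.531 ms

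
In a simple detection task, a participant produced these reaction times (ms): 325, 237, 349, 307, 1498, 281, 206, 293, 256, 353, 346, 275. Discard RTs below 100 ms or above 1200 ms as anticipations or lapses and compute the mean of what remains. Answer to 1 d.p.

Excluded: 1498
Retained (n=11): Σ = 3228
Mean = 3228/11 = 293.4545

293.5 ms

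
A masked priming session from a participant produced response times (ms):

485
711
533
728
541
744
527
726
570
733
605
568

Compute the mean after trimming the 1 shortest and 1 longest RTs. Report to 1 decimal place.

Sorted: 485, 527, 533, 541, 568, 570, 605, 711, 726, 728, 733, 744
Drop lowest 1 (485) and highest 1 (744)
Remaining (n=10): Σ = 6242, mean = 6242/10 = 624.200

624.2 ms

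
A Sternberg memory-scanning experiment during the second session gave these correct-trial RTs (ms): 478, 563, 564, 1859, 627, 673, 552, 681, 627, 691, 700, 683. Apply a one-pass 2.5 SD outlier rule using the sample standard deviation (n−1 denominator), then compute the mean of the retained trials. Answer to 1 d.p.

621.7 ms

n = 12, ΣRT = 8698, M = 724.833
Σ(x−M)² = 1456451.67; s = √(1456451.67/11) = 363.875
Cutoffs: 724.833 ± 2.5·363.875 → [-184.9, 1634.5]
Outside: 1859 → excluded.
Retained (n=11): Σ = 6839, mean = 6839/11 = 621.727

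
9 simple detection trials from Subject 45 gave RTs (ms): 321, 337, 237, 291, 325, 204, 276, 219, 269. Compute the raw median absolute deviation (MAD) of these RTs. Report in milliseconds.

Sorted: 204, 219, 237, 269, 276, 291, 321, 325, 337 → median = 276
|x − 276|: 45, 61, 39, 15, 49, 72, 0, 57, 7
Sorted deviations: 0, 7, 15, 39, 45, 49, 57, 61, 72 → MAD = 45

45 ms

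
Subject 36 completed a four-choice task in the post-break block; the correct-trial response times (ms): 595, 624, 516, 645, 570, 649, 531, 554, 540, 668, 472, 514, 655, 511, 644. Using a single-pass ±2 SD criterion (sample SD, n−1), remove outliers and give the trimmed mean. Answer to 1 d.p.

579.2 ms

n = 15, ΣRT = 8688, M = 579.200
Σ(x−M)² = 58256.40; s = √(58256.40/14) = 64.507
Cutoffs: 579.200 ± 2·64.507 → [450.2, 708.2]
No RTs fall outside the cutoffs; all 15 retained. Mean = 8688/15 = 579.200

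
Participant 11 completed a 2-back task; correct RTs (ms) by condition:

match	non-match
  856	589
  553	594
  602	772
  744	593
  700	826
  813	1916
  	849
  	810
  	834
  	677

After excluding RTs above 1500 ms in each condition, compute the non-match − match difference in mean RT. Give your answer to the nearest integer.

non-match: exclude 1916
M(match) = 4268/6 = 711.333
M(non-match) = 6544/9 = 727.111
Difference = 727.111 − 711.333 = 15.778 ms

16 ms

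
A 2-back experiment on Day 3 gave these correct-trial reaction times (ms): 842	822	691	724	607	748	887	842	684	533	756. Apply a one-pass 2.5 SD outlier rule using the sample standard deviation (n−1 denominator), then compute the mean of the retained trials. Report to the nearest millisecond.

n = 11, ΣRT = 8136, M = 739.636
Σ(x−M)² = 115790.55; s = √(115790.55/10) = 107.606
Cutoffs: 739.636 ± 2.5·107.606 → [470.6, 1008.7]
No RTs fall outside the cutoffs; all 11 retained. Mean = 8136/11 = 739.636

740 ms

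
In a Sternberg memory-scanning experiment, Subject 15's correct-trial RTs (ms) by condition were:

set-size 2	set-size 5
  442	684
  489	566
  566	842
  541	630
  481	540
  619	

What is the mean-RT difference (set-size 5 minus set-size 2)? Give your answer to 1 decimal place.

129.4 ms

M(set-size 2) = 3138/6 = 523.000
M(set-size 5) = 3262/5 = 652.400
Difference = 652.400 − 523.000 = 129.400 ms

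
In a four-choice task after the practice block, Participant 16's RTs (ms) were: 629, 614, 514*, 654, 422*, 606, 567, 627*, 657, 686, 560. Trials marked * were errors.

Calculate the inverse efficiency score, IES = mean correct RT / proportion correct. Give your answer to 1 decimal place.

854.7 ms

Correct trials (n=8): 629, 614, 654, 606, 567, 657, 686, 560
Mean correct RT = 4973/8 = 621.6250 ms
Proportion correct = 8/11
IES = 621.6250 / (8/11) = 854.734 ms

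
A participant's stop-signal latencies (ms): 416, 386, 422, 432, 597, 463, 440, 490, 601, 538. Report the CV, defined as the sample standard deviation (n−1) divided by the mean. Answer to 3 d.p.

n = 10, Σ = 4785, M = 478.5000
Σ(x−M)² = 52260.500; s = √(52260.500/9) = 76.2019
CV = 76.2019 / 478.5000 = 0.15925

0.159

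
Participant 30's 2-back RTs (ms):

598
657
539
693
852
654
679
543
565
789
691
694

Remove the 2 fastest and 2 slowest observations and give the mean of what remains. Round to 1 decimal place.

Sorted: 539, 543, 565, 598, 654, 657, 679, 691, 693, 694, 789, 852
Drop lowest 2 (539, 543) and highest 2 (789, 852)
Remaining (n=8): Σ = 5231, mean = 5231/8 = 653.875

653.9 ms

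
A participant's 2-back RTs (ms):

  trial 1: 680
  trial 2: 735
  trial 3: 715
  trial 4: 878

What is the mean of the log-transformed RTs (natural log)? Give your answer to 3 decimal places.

6.618

ln(RT): 6.5221, 6.5999, 6.5723, 6.7776
Σ ln(RT) = 26.4719
Mean = 26.4719/4 = 6.61797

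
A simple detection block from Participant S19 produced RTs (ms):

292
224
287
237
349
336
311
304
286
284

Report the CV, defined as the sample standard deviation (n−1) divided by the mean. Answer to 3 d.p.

n = 10, Σ = 2910, M = 291.0000
Σ(x−M)² = 13454.000; s = √(13454.000/9) = 38.6638
CV = 38.6638 / 291.0000 = 0.13287

0.133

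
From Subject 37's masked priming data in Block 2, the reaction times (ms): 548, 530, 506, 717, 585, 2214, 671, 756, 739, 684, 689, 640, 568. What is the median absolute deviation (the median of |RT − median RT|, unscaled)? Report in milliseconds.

85 ms

Sorted: 506, 530, 548, 568, 585, 640, 671, 684, 689, 717, 739, 756, 2214 → median = 671
|x − 671|: 123, 141, 165, 46, 86, 1543, 0, 85, 68, 13, 18, 31, 103
Sorted deviations: 0, 13, 18, 31, 46, 68, 85, 86, 103, 123, 141, 165, 1543 → MAD = 85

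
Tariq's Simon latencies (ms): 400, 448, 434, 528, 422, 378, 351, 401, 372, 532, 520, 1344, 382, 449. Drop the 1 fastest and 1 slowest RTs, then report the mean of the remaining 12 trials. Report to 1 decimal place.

438.8 ms

Sorted: 351, 372, 378, 382, 400, 401, 422, 434, 448, 449, 520, 528, 532, 1344
Drop lowest 1 (351) and highest 1 (1344)
Remaining (n=12): Σ = 5266, mean = 5266/12 = 438.833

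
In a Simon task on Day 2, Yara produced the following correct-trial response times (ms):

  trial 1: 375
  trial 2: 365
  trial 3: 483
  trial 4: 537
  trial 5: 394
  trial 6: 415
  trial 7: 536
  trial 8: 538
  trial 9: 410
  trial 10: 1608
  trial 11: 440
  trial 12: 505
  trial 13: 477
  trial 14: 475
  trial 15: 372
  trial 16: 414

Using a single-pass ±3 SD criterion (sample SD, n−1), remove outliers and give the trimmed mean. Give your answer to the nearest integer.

449 ms

n = 16, ΣRT = 8344, M = 521.500
Σ(x−M)² = 1313636.00; s = √(1313636.00/15) = 295.932
Cutoffs: 521.500 ± 3·295.932 → [-366.3, 1409.3]
Outside: 1608 → excluded.
Retained (n=15): Σ = 6736, mean = 6736/15 = 449.067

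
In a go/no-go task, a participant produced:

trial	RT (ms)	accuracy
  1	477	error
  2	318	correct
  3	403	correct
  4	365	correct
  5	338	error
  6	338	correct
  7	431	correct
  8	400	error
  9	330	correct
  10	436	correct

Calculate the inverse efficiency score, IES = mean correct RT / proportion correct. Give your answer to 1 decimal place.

Correct trials (n=7): 318, 403, 365, 338, 431, 330, 436
Mean correct RT = 2621/7 = 374.4286 ms
Proportion correct = 7/10
IES = 374.4286 / (7/10) = 534.898 ms

534.9 ms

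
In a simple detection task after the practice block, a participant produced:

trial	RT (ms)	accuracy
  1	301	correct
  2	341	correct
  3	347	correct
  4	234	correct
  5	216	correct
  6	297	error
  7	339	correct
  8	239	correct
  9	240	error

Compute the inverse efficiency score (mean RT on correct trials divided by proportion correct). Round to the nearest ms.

370 ms

Correct trials (n=7): 301, 341, 347, 234, 216, 339, 239
Mean correct RT = 2017/7 = 288.1429 ms
Proportion correct = 7/9
IES = 288.1429 / (7/9) = 370.469 ms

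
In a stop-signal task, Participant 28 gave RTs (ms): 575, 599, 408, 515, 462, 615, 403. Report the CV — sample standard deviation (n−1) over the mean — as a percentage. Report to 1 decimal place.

n = 7, Σ = 3577, M = 511.0000
Σ(x−M)² = 47346.000; s = √(47346.000/6) = 88.8313
CV = 88.8313 / 511.0000 = 0.17384 = 17.384%

17.4%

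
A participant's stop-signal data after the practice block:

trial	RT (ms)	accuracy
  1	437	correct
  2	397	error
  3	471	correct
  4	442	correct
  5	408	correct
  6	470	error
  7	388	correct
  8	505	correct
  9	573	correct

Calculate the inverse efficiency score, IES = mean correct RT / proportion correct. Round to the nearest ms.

Correct trials (n=7): 437, 471, 442, 408, 388, 505, 573
Mean correct RT = 3224/7 = 460.5714 ms
Proportion correct = 7/9
IES = 460.5714 / (7/9) = 592.163 ms

592 ms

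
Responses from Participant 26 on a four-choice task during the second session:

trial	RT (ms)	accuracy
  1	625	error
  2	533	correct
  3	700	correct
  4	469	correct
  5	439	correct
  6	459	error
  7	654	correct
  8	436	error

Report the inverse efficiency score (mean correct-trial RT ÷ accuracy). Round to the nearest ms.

894 ms

Correct trials (n=5): 533, 700, 469, 439, 654
Mean correct RT = 2795/5 = 559.0000 ms
Proportion correct = 5/8
IES = 559.0000 / (5/8) = 894.400 ms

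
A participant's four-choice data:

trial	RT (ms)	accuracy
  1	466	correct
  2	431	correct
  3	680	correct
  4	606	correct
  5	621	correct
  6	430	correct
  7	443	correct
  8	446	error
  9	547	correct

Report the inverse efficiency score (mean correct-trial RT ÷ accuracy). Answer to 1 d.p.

Correct trials (n=8): 466, 431, 680, 606, 621, 430, 443, 547
Mean correct RT = 4224/8 = 528.0000 ms
Proportion correct = 8/9
IES = 528.0000 / (8/9) = 594.000 ms

594.0 ms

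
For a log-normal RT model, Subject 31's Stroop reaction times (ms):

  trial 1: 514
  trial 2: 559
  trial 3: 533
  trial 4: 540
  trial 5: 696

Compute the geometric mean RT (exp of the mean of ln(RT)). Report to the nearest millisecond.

565 ms

ln(RT): 6.2422, 6.3261, 6.2785, 6.2916, 6.5453
Mean ln(RT) = 31.6838/5 = 6.33676
Geometric mean = exp(6.33676) = 564.96 ms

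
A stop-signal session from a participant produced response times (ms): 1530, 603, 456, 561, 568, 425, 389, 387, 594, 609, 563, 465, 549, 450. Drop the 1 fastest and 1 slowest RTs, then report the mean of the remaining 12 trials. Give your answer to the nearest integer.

519 ms

Sorted: 387, 389, 425, 450, 456, 465, 549, 561, 563, 568, 594, 603, 609, 1530
Drop lowest 1 (387) and highest 1 (1530)
Remaining (n=12): Σ = 6232, mean = 6232/12 = 519.333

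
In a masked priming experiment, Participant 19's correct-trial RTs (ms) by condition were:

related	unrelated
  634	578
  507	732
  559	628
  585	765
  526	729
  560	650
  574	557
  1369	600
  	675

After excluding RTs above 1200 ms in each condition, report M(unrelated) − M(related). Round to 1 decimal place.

93.5 ms

related: exclude 1369
M(related) = 3945/7 = 563.571
M(unrelated) = 5914/9 = 657.111
Difference = 657.111 − 563.571 = 93.540 ms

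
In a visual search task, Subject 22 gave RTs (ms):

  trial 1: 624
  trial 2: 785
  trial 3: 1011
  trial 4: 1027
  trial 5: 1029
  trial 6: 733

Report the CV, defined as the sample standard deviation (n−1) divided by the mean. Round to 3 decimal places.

0.204

n = 6, Σ = 5209, M = 868.1667
Σ(x−M)² = 156300.833; s = √(156300.833/5) = 176.8054
CV = 176.8054 / 868.1667 = 0.20365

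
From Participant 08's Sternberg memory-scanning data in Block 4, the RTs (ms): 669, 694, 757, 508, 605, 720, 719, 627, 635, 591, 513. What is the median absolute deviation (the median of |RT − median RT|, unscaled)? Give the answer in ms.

Sorted: 508, 513, 591, 605, 627, 635, 669, 694, 719, 720, 757 → median = 635
|x − 635|: 34, 59, 122, 127, 30, 85, 84, 8, 0, 44, 122
Sorted deviations: 0, 8, 30, 34, 44, 59, 84, 85, 122, 122, 127 → MAD = 59

59 ms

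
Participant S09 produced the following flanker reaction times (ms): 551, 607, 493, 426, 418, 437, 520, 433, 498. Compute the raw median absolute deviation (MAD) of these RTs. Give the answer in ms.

Sorted: 418, 426, 433, 437, 493, 498, 520, 551, 607 → median = 493
|x − 493|: 58, 114, 0, 67, 75, 56, 27, 60, 5
Sorted deviations: 0, 5, 27, 56, 58, 60, 67, 75, 114 → MAD = 58

58 ms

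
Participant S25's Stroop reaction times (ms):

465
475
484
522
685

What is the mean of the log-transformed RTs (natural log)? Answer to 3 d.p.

6.255

ln(RT): 6.1420, 6.1633, 6.1821, 6.2577, 6.5294
Σ ln(RT) = 31.2745
Mean = 31.2745/5 = 6.25490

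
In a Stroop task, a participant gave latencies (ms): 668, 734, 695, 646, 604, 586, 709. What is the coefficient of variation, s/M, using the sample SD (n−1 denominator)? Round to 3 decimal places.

n = 7, Σ = 4642, M = 663.1429
Σ(x−M)² = 17904.857; s = √(17904.857/6) = 54.6273
CV = 54.6273 / 663.1429 = 0.08238

0.082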